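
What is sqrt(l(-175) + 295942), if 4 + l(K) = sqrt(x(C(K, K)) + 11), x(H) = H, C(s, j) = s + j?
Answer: sqrt(295938 + I*sqrt(339)) ≈ 544.0 + 0.017*I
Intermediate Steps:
C(s, j) = j + s
l(K) = -4 + sqrt(11 + 2*K) (l(K) = -4 + sqrt((K + K) + 11) = -4 + sqrt(2*K + 11) = -4 + sqrt(11 + 2*K))
sqrt(l(-175) + 295942) = sqrt((-4 + sqrt(11 + 2*(-175))) + 295942) = sqrt((-4 + sqrt(11 - 350)) + 295942) = sqrt((-4 + sqrt(-339)) + 295942) = sqrt((-4 + I*sqrt(339)) + 295942) = sqrt(295938 + I*sqrt(339))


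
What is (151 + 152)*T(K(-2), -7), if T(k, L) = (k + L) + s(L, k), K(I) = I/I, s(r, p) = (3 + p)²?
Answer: 3030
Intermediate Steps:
K(I) = 1
T(k, L) = L + k + (3 + k)² (T(k, L) = (k + L) + (3 + k)² = (L + k) + (3 + k)² = L + k + (3 + k)²)
(151 + 152)*T(K(-2), -7) = (151 + 152)*(-7 + 1 + (3 + 1)²) = 303*(-7 + 1 + 4²) = 303*(-7 + 1 + 16) = 303*10 = 3030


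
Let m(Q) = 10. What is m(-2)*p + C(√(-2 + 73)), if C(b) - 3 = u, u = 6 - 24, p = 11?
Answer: 95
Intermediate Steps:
u = -18
C(b) = -15 (C(b) = 3 - 18 = -15)
m(-2)*p + C(√(-2 + 73)) = 10*11 - 15 = 110 - 15 = 95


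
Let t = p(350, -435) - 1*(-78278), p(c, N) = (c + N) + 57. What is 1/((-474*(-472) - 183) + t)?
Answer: 1/301795 ≈ 3.3135e-6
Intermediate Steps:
p(c, N) = 57 + N + c (p(c, N) = (N + c) + 57 = 57 + N + c)
t = 78250 (t = (57 - 435 + 350) - 1*(-78278) = -28 + 78278 = 78250)
1/((-474*(-472) - 183) + t) = 1/((-474*(-472) - 183) + 78250) = 1/((223728 - 183) + 78250) = 1/(223545 + 78250) = 1/301795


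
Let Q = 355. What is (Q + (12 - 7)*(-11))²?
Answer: 90000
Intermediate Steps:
(Q + (12 - 7)*(-11))² = (355 + (12 - 7)*(-11))² = (355 + 5*(-11))² = (355 - 55)² = 300² = 90000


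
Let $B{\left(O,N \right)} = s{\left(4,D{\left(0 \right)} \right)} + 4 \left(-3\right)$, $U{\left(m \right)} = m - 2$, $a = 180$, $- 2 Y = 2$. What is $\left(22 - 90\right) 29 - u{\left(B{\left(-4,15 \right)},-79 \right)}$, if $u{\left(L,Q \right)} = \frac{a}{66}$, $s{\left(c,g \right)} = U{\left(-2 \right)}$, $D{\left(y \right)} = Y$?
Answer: $- \frac{21722}{11} \approx -1974.7$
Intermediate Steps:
$Y = -1$ ($Y = \left(- \frac{1}{2}\right) 2 = -1$)
$D{\left(y \right)} = -1$
$U{\left(m \right)} = -2 + m$
$s{\left(c,g \right)} = -4$ ($s{\left(c,g \right)} = -2 - 2 = -4$)
$B{\left(O,N \right)} = -16$ ($B{\left(O,N \right)} = -4 + 4 \left(-3\right) = -4 - 12 = -16$)
$u{\left(L,Q \right)} = \frac{30}{11}$ ($u{\left(L,Q \right)} = \frac{180}{66} = 180 \cdot \frac{1}{66} = \frac{30}{11}$)
$\left(22 - 90\right) 29 - u{\left(B{\left(-4,15 \right)},-79 \right)} = \left(22 - 90\right) 29 - \frac{30}{11} = \left(-68\right) 29 - \frac{30}{11} = -1972 - \frac{30}{11} = - \frac{21722}{11}$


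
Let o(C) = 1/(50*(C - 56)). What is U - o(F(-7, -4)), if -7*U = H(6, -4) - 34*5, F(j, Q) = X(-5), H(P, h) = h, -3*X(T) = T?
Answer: 1418121/57050 ≈ 24.858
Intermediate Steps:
X(T) = -T/3
F(j, Q) = 5/3 (F(j, Q) = -⅓*(-5) = 5/3)
o(C) = 1/(-2800 + 50*C) (o(C) = 1/(50*(-56 + C)) = 1/(-2800 + 50*C))
U = 174/7 (U = -(-4 - 34*5)/7 = -(-4 - 170)/7 = -⅐*(-174) = 174/7 ≈ 24.857)
U - o(F(-7, -4)) = 174/7 - 1/(50*(-56 + 5/3)) = 174/7 - 1/(50*(-163/3)) = 174/7 - (-3)/(50*163) = 174/7 - 1*(-3/8150) = 174/7 + 3/8150 = 1418121/57050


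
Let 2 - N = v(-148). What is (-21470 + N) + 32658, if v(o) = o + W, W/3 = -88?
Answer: 11602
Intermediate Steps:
W = -264 (W = 3*(-88) = -264)
v(o) = -264 + o (v(o) = o - 264 = -264 + o)
N = 414 (N = 2 - (-264 - 148) = 2 - 1*(-412) = 2 + 412 = 414)
(-21470 + N) + 32658 = (-21470 + 414) + 32658 = -21056 + 32658 = 11602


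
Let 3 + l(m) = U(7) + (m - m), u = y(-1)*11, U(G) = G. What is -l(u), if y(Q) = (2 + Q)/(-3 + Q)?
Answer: -4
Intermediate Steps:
y(Q) = (2 + Q)/(-3 + Q)
u = -11/4 (u = ((2 - 1)/(-3 - 1))*11 = (1/(-4))*11 = -¼*1*11 = -¼*11 = -11/4 ≈ -2.7500)
l(m) = 4 (l(m) = -3 + (7 + (m - m)) = -3 + (7 + 0) = -3 + 7 = 4)
-l(u) = -1*4 = -4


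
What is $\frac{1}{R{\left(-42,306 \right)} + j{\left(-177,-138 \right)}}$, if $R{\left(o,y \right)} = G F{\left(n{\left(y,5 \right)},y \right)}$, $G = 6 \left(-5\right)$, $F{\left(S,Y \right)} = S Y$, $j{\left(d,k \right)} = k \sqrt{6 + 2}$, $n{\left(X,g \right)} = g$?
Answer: $- \frac{1275}{58518268} + \frac{23 \sqrt{2}}{175554804} \approx -2.1603 \cdot 10^{-5}$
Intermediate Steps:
$j{\left(d,k \right)} = 2 k \sqrt{2}$ ($j{\left(d,k \right)} = k \sqrt{8} = k 2 \sqrt{2} = 2 k \sqrt{2}$)
$G = -30$
$R{\left(o,y \right)} = - 150 y$ ($R{\left(o,y \right)} = - 30 \cdot 5 y = - 150 y$)
$\frac{1}{R{\left(-42,306 \right)} + j{\left(-177,-138 \right)}} = \frac{1}{\left(-150\right) 306 + 2 \left(-138\right) \sqrt{2}} = \frac{1}{-45900 - 276 \sqrt{2}}$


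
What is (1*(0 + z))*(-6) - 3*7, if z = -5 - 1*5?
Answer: 39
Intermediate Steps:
z = -10 (z = -5 - 5 = -10)
(1*(0 + z))*(-6) - 3*7 = (1*(0 - 10))*(-6) - 3*7 = (1*(-10))*(-6) - 21 = -10*(-6) - 21 = 60 - 21 = 39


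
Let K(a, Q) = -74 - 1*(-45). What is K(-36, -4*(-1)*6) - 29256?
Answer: -29285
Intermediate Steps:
K(a, Q) = -29 (K(a, Q) = -74 + 45 = -29)
K(-36, -4*(-1)*6) - 29256 = -29 - 29256 = -29285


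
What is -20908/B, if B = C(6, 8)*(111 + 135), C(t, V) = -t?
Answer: 5227/369 ≈ 14.165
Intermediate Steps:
B = -1476 (B = (-1*6)*(111 + 135) = -6*246 = -1476)
-20908/B = -20908/(-1476) = -20908*(-1/1476) = 5227/369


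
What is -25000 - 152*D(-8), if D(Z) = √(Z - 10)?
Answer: -25000 - 456*I*√2 ≈ -25000.0 - 644.88*I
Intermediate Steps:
D(Z) = √(-10 + Z)
-25000 - 152*D(-8) = -25000 - 152*√(-10 - 8) = -25000 - 456*I*√2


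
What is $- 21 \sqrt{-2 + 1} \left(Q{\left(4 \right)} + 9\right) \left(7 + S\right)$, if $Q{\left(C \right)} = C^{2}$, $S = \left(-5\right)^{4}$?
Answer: $- 331800 i \approx - 3.318 \cdot 10^{5} i$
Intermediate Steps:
$S = 625$
$- 21 \sqrt{-2 + 1} \left(Q{\left(4 \right)} + 9\right) \left(7 + S\right) = - 21 \sqrt{-2 + 1} \left(4^{2} + 9\right) \left(7 + 625\right) = - 21 \sqrt{-1} \left(16 + 9\right) 632 = - 21 i 25 \cdot 632 = - 21 i 15800 = - 331800 i$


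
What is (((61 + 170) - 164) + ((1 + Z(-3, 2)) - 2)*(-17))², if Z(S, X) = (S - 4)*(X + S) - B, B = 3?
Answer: 256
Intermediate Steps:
Z(S, X) = -3 + (-4 + S)*(S + X) (Z(S, X) = (S - 4)*(X + S) - 1*3 = (-4 + S)*(S + X) - 3 = -3 + (-4 + S)*(S + X))
(((61 + 170) - 164) + ((1 + Z(-3, 2)) - 2)*(-17))² = (((61 + 170) - 164) + ((1 + (-3 + (-3)² - 4*(-3) - 4*2 - 3*2)) - 2)*(-17))² = ((231 - 164) + ((1 + (-3 + 9 + 12 - 8 - 6)) - 2)*(-17))² = (67 + ((1 + 4) - 2)*(-17))² = (67 + (5 - 2)*(-17))² = (67 + 3*(-17))² = (67 - 51)² = 16² = 256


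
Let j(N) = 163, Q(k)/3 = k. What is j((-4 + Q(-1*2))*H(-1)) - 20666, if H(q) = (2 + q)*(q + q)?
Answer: -20503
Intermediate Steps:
Q(k) = 3*k
H(q) = 2*q*(2 + q) (H(q) = (2 + q)*(2*q) = 2*q*(2 + q))
j((-4 + Q(-1*2))*H(-1)) - 20666 = 163 - 20666 = -20503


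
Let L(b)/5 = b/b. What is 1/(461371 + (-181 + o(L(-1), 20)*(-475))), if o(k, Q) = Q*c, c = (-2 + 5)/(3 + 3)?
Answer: 1/456440 ≈ 2.1909e-6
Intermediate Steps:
c = ½ (c = 3/6 = 3*(⅙) = ½ ≈ 0.50000)
L(b) = 5 (L(b) = 5*(b/b) = 5*1 = 5)
o(k, Q) = Q/2 (o(k, Q) = Q*(½) = Q/2)
1/(461371 + (-181 + o(L(-1), 20)*(-475))) = 1/(461371 + (-181 + ((½)*20)*(-475))) = 1/(461371 + (-181 + 10*(-475))) = 1/(461371 + (-181 - 4750)) = 1/(461371 - 4931) = 1/456440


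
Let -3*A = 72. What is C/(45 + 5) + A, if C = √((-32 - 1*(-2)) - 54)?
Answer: -24 + I*√21/25 ≈ -24.0 + 0.1833*I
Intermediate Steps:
A = -24 (A = -⅓*72 = -24)
C = 2*I*√21 (C = √((-32 + 2) - 54) = √(-30 - 54) = √(-84) = 2*I*√21 ≈ 9.1651*I)
C/(45 + 5) + A = (2*I*√21)/(45 + 5) - 24 = (2*I*√21)/50 - 24 = (2*I*√21)*(1/50) - 24 = I*√21/25 - 24 = -24 + I*√21/25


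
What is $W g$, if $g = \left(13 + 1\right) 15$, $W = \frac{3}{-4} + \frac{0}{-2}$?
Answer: $- \frac{315}{2} \approx -157.5$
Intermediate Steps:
$W = - \frac{3}{4}$ ($W = 3 \left(- \frac{1}{4}\right) + 0 \left(- \frac{1}{2}\right) = - \frac{3}{4} + 0 = - \frac{3}{4} \approx -0.75$)
$g = 210$ ($g = 14 \cdot 15 = 210$)
$W g = \left(- \frac{3}{4}\right) 210 = - \frac{315}{2}$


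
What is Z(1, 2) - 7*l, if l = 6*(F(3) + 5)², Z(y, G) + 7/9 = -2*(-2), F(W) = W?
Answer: -24163/9 ≈ -2684.8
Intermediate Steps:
Z(y, G) = 29/9 (Z(y, G) = -7/9 - 2*(-2) = -7/9 + 4 = 29/9)
l = 384 (l = 6*(3 + 5)² = 6*8² = 6*64 = 384)
Z(1, 2) - 7*l = 29/9 - 7*384 = 29/9 - 2688 = -24163/9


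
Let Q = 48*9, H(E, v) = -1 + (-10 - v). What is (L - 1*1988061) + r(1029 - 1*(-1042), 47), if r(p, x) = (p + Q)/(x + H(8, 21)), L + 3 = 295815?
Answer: -25381232/15 ≈ -1.6921e+6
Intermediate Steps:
L = 295812 (L = -3 + 295815 = 295812)
H(E, v) = -11 - v
Q = 432
r(p, x) = (432 + p)/(-32 + x) (r(p, x) = (p + 432)/(x + (-11 - 1*21)) = (432 + p)/(x + (-11 - 21)) = (432 + p)/(x - 32) = (432 + p)/(-32 + x))
(L - 1*1988061) + r(1029 - 1*(-1042), 47) = (295812 - 1*1988061) + (432 + (1029 - 1*(-1042)))/(-32 + 47) = (295812 - 1988061) + (432 + (1029 + 1042))/15 = -1692249 + (432 + 2071)/15 = -1692249 + (1/15)*2503 = -1692249 + 2503/15 = -25381232/15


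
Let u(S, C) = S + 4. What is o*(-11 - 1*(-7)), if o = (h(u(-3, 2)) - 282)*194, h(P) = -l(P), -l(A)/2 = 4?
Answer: 212624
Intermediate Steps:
l(A) = -8 (l(A) = -2*4 = -8)
u(S, C) = 4 + S
h(P) = 8 (h(P) = -1*(-8) = 8)
o = -53156 (o = (8 - 282)*194 = -274*194 = -53156)
o*(-11 - 1*(-7)) = -53156*(-11 - 1*(-7)) = -53156*(-11 + 7) = -53156*(-4) = 212624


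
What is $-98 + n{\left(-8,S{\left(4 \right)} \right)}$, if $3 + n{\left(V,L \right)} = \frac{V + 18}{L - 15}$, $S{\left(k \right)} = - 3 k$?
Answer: $- \frac{2737}{27} \approx -101.37$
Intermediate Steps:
$n{\left(V,L \right)} = -3 + \frac{18 + V}{-15 + L}$ ($n{\left(V,L \right)} = -3 + \frac{V + 18}{L - 15} = -3 + \frac{18 + V}{-15 + L}$)
$-98 + n{\left(-8,S{\left(4 \right)} \right)} = -98 + \frac{63 - 8 - 3 \left(\left(-3\right) 4\right)}{-15 - 12} = -98 + \frac{63 - 8 - -36}{-15 - 12} = -98 + \frac{63 - 8 + 36}{-27} = -98 - \frac{91}{27} = - \frac{2737}{27}$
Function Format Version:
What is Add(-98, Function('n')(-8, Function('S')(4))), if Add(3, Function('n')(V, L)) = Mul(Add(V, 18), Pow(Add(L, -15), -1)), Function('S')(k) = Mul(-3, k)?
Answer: Rational(-2737, 27) ≈ -101.37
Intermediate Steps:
Function('n')(V, L) = Add(-3, Mul(Pow(Add(-15, L), -1), Add(18, V))) (Function('n')(V, L) = Add(-3, Mul(Add(V, 18), Pow(Add(L, -15), -1))) = Add(-3, Mul(Add(18, V), Pow(Add(-15, L), -1))) = Add(-3, Mul(Pow(Add(-15, L), -1), Add(18, V))))
Add(-98, Function('n')(-8, Function('S')(4))) = Add(-98, Mul(Pow(Add(-15, Mul(-3, 4)), -1), Add(63, -8, Mul(-3, Mul(-3, 4))))) = Add(-98, Mul(Pow(Add(-15, -12), -1), Add(63, -8, Mul(-3, -12)))) = Add(-98, Mul(Pow(-27, -1), Add(63, -8, 36))) = Add(-98, Mul(Rational(-1, 27), 91)) = Add(-98, Rational(-91, 27)) = Rational(-2737, 27)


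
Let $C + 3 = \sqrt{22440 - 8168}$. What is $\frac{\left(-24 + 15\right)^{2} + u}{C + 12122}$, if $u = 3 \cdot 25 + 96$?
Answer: $\frac{339332}{16317321} - \frac{224 \sqrt{223}}{16317321} \approx 0.020591$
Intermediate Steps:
$C = -3 + 8 \sqrt{223}$ ($C = -3 + \sqrt{22440 - 8168} = -3 + \sqrt{14272} = -3 + 8 \sqrt{223} \approx 116.47$)
$u = 171$ ($u = 75 + 96 = 171$)
$\frac{\left(-24 + 15\right)^{2} + u}{C + 12122} = \frac{\left(-24 + 15\right)^{2} + 171}{\left(-3 + 8 \sqrt{223}\right) + 12122} = \frac{\left(-9\right)^{2} + 171}{12119 + 8 \sqrt{223}} = \frac{81 + 171}{12119 + 8 \sqrt{223}} = \frac{252}{12119 + 8 \sqrt{223}}$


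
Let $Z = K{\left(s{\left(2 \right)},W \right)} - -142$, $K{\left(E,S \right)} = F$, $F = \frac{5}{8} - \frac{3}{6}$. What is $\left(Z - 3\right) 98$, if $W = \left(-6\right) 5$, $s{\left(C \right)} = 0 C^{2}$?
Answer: $\frac{54537}{4} \approx 13634.0$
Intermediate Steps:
$s{\left(C \right)} = 0$
$W = -30$
$F = \frac{1}{8}$ ($F = 5 \cdot \frac{1}{8} - \frac{1}{2} = \frac{5}{8} - \frac{1}{2} = \frac{1}{8} \approx 0.125$)
$K{\left(E,S \right)} = \frac{1}{8}$
$Z = \frac{1137}{8}$ ($Z = \frac{1}{8} - -142 = \frac{1}{8} + 142 = \frac{1137}{8} \approx 142.13$)
$\left(Z - 3\right) 98 = \left(\frac{1137}{8} - 3\right) 98 = \frac{1113}{8} \cdot 98 = \frac{54537}{4}$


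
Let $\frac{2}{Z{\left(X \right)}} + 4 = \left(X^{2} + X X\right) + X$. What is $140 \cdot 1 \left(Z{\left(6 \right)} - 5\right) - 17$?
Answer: $- \frac{26389}{37} \approx -713.22$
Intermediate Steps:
$Z{\left(X \right)} = \frac{2}{-4 + X + 2 X^{2}}$ ($Z{\left(X \right)} = \frac{2}{-4 + \left(\left(X^{2} + X X\right) + X\right)} = \frac{2}{-4 + \left(\left(X^{2} + X^{2}\right) + X\right)} = \frac{2}{-4 + \left(2 X^{2} + X\right)} = \frac{2}{-4 + \left(X + 2 X^{2}\right)} = \frac{2}{-4 + X + 2 X^{2}}$)
$140 \cdot 1 \left(Z{\left(6 \right)} - 5\right) - 17 = 140 \cdot 1 \left(\frac{2}{-4 + 6 + 2 \cdot 6^{2}} - 5\right) - 17 = 140 \cdot 1 \left(\frac{2}{-4 + 6 + 2 \cdot 36} - 5\right) - 17 = 140 \cdot 1 \left(\frac{2}{-4 + 6 + 72} - 5\right) - 17 = 140 \cdot 1 \left(\frac{2}{74} - 5\right) - 17 = 140 \cdot 1 \left(2 \cdot \frac{1}{74} - 5\right) - 17 = 140 \cdot 1 \left(\frac{1}{37} - 5\right) - 17 = 140 \cdot 1 \left(- \frac{184}{37}\right) - 17 = 140 \left(- \frac{184}{37}\right) - 17 = - \frac{25760}{37} - 17 = - \frac{26389}{37}$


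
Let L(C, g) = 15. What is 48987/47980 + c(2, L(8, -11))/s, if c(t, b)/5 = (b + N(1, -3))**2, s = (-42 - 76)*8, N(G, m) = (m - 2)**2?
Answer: -21099767/2830820 ≈ -7.4536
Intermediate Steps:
N(G, m) = (-2 + m)**2
s = -944 (s = -118*8 = -944)
c(t, b) = 5*(25 + b)**2 (c(t, b) = 5*(b + (-2 - 3)**2)**2 = 5*(b + (-5)**2)**2 = 5*(b + 25)**2 = 5*(25 + b)**2)
48987/47980 + c(2, L(8, -11))/s = 48987/47980 + (5*(25 + 15)**2)/(-944) = 48987*(1/47980) + (5*40**2)*(-1/944) = 48987/47980 + (5*1600)*(-1/944) = 48987/47980 + 8000*(-1/944) = 48987/47980 - 500/59 = -21099767/2830820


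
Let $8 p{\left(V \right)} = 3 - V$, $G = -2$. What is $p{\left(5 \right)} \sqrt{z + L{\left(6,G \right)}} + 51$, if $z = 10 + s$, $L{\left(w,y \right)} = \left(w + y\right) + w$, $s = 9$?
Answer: $51 - \frac{\sqrt{29}}{4} \approx 49.654$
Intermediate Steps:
$L{\left(w,y \right)} = y + 2 w$
$p{\left(V \right)} = \frac{3}{8} - \frac{V}{8}$ ($p{\left(V \right)} = \frac{3 - V}{8} = \frac{3}{8} - \frac{V}{8}$)
$z = 19$ ($z = 10 + 9 = 19$)
$p{\left(5 \right)} \sqrt{z + L{\left(6,G \right)}} + 51 = \left(\frac{3}{8} - \frac{5}{8}\right) \sqrt{19 + \left(-2 + 2 \cdot 6\right)} + 51 = \left(\frac{3}{8} - \frac{5}{8}\right) \sqrt{19 + \left(-2 + 12\right)} + 51 = - \frac{\sqrt{19 + 10}}{4} + 51 = - \frac{\sqrt{29}}{4} + 51 = 51 - \frac{\sqrt{29}}{4}$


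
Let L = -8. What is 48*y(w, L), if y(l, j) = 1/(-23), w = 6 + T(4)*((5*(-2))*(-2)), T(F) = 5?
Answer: -48/23 ≈ -2.0870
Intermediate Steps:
w = 106 (w = 6 + 5*((5*(-2))*(-2)) = 6 + 5*(-10*(-2)) = 6 + 5*20 = 6 + 100 = 106)
y(l, j) = -1/23
48*y(w, L) = 48*(-1/23) = -48/23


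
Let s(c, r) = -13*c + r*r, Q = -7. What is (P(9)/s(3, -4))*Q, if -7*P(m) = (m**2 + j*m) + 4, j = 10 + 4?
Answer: -211/23 ≈ -9.1739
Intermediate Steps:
j = 14
s(c, r) = r**2 - 13*c (s(c, r) = -13*c + r**2 = r**2 - 13*c)
P(m) = -4/7 - 2*m - m**2/7 (P(m) = -((m**2 + 14*m) + 4)/7 = -(4 + m**2 + 14*m)/7 = -4/7 - 2*m - m**2/7)
(P(9)/s(3, -4))*Q = ((-4/7 - 2*9 - 1/7*9**2)/((-4)**2 - 13*3))*(-7) = ((-4/7 - 18 - 1/7*81)/(16 - 39))*(-7) = ((-4/7 - 18 - 81/7)/(-23))*(-7) = -211/7*(-1/23)*(-7) = (211/161)*(-7) = -211/23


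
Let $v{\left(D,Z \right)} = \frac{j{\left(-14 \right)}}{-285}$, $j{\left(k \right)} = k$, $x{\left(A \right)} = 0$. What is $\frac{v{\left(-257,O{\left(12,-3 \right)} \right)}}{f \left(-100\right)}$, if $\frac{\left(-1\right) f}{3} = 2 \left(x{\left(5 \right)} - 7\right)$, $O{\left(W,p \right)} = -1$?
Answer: $- \frac{1}{85500} \approx -1.1696 \cdot 10^{-5}$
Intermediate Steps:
$v{\left(D,Z \right)} = \frac{14}{285}$ ($v{\left(D,Z \right)} = - \frac{14}{-285} = \left(-14\right) \left(- \frac{1}{285}\right) = \frac{14}{285}$)
$f = 42$ ($f = - 3 \cdot 2 \left(0 - 7\right) = - 3 \cdot 2 \left(-7\right) = \left(-3\right) \left(-14\right) = 42$)
$\frac{v{\left(-257,O{\left(12,-3 \right)} \right)}}{f \left(-100\right)} = \frac{14}{285 \cdot 42 \left(-100\right)} = \frac{14}{285 \left(-4200\right)} = \frac{14}{285} \left(- \frac{1}{4200}\right) = - \frac{1}{85500}$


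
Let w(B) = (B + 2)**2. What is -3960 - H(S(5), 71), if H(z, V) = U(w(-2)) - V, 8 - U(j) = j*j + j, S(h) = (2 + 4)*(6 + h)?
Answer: -3897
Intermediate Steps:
S(h) = 36 + 6*h (S(h) = 6*(6 + h) = 36 + 6*h)
w(B) = (2 + B)**2
U(j) = 8 - j - j**2 (U(j) = 8 - (j*j + j) = 8 - (j**2 + j) = 8 - (j + j**2) = 8 + (-j - j**2) = 8 - j - j**2)
H(z, V) = 8 - V (H(z, V) = (8 - (2 - 2)**2 - ((2 - 2)**2)**2) - V = (8 - 1*0**2 - (0**2)**2) - V = (8 - 1*0 - 1*0**2) - V = (8 + 0 - 1*0) - V = (8 + 0 + 0) - V = 8 - V)
-3960 - H(S(5), 71) = -3960 - (8 - 1*71) = -3960 - (8 - 71) = -3960 - 1*(-63) = -3960 + 63 = -3897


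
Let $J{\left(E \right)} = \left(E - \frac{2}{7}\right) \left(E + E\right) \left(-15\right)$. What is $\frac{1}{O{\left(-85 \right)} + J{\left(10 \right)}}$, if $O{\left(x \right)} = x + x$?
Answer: $- \frac{7}{21590} \approx -0.00032422$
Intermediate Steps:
$O{\left(x \right)} = 2 x$
$J{\left(E \right)} = - 30 E \left(- \frac{2}{7} + E\right)$ ($J{\left(E \right)} = \left(E - \frac{2}{7}\right) 2 E \left(-15\right) = \left(- \frac{2}{7} + E\right) 2 E \left(-15\right) = 2 E \left(- \frac{2}{7} + E\right) \left(-15\right) = - 30 E \left(- \frac{2}{7} + E\right)$)
$\frac{1}{O{\left(-85 \right)} + J{\left(10 \right)}} = \frac{1}{2 \left(-85\right) + \frac{30}{7} \cdot 10 \left(2 - 70\right)} = \frac{1}{-170 + \frac{30}{7} \cdot 10 \left(2 - 70\right)} = \frac{1}{-170 + \frac{30}{7} \cdot 10 \left(-68\right)} = \frac{1}{-170 - \frac{20400}{7}} = \frac{1}{- \frac{21590}{7}} = - \frac{7}{21590}$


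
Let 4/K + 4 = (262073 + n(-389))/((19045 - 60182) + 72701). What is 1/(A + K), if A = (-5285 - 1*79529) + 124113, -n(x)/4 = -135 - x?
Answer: 134801/5297670755 ≈ 2.5445e-5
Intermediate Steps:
n(x) = 540 + 4*x (n(x) = -4*(-135 - x) = 540 + 4*x)
K = 126256/134801 (K = 4/(-4 + (262073 + (540 + 4*(-389)))/((19045 - 60182) + 72701)) = 4/(-4 + (262073 + (540 - 1556))/(-41137 + 72701)) = 4/(-4 + (262073 - 1016)/31564) = 4/(-4 + 261057*(1/31564)) = 4/(-4 + 261057/31564) = 4/(134801/31564) = 4*(31564/134801) = 126256/134801 ≈ 0.93661)
A = 39299 (A = (-5285 - 79529) + 124113 = -84814 + 124113 = 39299)
1/(A + K) = 1/(39299 + 126256/134801) = 1/(5297670755/134801) = 134801/5297670755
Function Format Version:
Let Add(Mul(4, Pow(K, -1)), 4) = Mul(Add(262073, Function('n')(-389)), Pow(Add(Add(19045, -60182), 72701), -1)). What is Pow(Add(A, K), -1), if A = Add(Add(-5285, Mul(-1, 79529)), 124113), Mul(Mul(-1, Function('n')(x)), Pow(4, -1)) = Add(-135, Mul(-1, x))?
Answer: Rational(134801, 5297670755) ≈ 2.5445e-5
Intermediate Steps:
Function('n')(x) = Add(540, Mul(4, x)) (Function('n')(x) = Mul(-4, Add(-135, Mul(-1, x))) = Add(540, Mul(4, x)))
K = Rational(126256, 134801) (K = Mul(4, Pow(Add(-4, Mul(Add(262073, Add(540, Mul(4, -389))), Pow(Add(Add(19045, -60182), 72701), -1))), -1)) = Mul(4, Pow(Add(-4, Mul(Add(262073, Add(540, -1556)), Pow(Add(-41137, 72701), -1))), -1)) = Mul(4, Pow(Add(-4, Mul(Add(262073, -1016), Pow(31564, -1))), -1)) = Mul(4, Pow(Add(-4, Mul(261057, Rational(1, 31564))), -1)) = Mul(4, Pow(Add(-4, Rational(261057, 31564)), -1)) = Mul(4, Pow(Rational(134801, 31564), -1)) = Mul(4, Rational(31564, 134801)) = Rational(126256, 134801) ≈ 0.93661)
A = 39299 (A = Add(Add(-5285, -79529), 124113) = Add(-84814, 124113) = 39299)
Pow(Add(A, K), -1) = Pow(Add(39299, Rational(126256, 134801)), -1) = Pow(Rational(5297670755, 134801), -1) = Rational(134801, 5297670755)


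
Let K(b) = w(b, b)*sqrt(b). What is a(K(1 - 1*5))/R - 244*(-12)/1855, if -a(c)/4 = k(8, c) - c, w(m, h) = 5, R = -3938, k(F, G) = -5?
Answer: 5746682/3652495 - 20*I/1969 ≈ 1.5734 - 0.010157*I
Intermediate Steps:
K(b) = 5*sqrt(b)
a(c) = 20 + 4*c (a(c) = -4*(-5 - c) = 20 + 4*c)
a(K(1 - 1*5))/R - 244*(-12)/1855 = (20 + 4*(5*sqrt(1 - 1*5)))/(-3938) - 244*(-12)/1855 = (20 + 4*(5*sqrt(1 - 5)))*(-1/3938) + 2928*(1/1855) = (20 + 4*(5*sqrt(-4)))*(-1/3938) + 2928/1855 = (20 + 4*(5*(2*I)))*(-1/3938) + 2928/1855 = (20 + 4*(10*I))*(-1/3938) + 2928/1855 = (20 + 40*I)*(-1/3938) + 2928/1855 = (-10/1969 - 20*I/1969) + 2928/1855 = 5746682/3652495 - 20*I/1969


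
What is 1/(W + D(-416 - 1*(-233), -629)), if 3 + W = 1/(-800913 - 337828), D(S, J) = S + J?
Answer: -1138741/928073916 ≈ -0.0012270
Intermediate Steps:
D(S, J) = J + S
W = -3416224/1138741 (W = -3 + 1/(-800913 - 337828) = -3 + 1/(-1138741) = -3 - 1/1138741 = -3416224/1138741 ≈ -3.0000)
1/(W + D(-416 - 1*(-233), -629)) = 1/(-3416224/1138741 + (-629 + (-416 - 1*(-233)))) = 1/(-3416224/1138741 + (-629 + (-416 + 233))) = 1/(-3416224/1138741 + (-629 - 183)) = 1/(-3416224/1138741 - 812) = 1/(-928073916/1138741) = -1138741/928073916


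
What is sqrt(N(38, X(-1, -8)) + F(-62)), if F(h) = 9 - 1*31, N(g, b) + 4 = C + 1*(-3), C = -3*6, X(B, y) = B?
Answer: I*sqrt(47) ≈ 6.8557*I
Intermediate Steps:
C = -18
N(g, b) = -25 (N(g, b) = -4 + (-18 + 1*(-3)) = -4 + (-18 - 3) = -4 - 21 = -25)
F(h) = -22 (F(h) = 9 - 31 = -22)
sqrt(N(38, X(-1, -8)) + F(-62)) = sqrt(-25 - 22) = sqrt(-47) = I*sqrt(47)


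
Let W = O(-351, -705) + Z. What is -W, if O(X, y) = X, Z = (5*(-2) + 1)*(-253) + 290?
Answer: -2216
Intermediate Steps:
Z = 2567 (Z = (-10 + 1)*(-253) + 290 = -9*(-253) + 290 = 2277 + 290 = 2567)
W = 2216 (W = -351 + 2567 = 2216)
-W = -1*2216 = -2216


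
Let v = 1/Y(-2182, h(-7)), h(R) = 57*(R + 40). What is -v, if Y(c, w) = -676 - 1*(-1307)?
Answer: -1/631 ≈ -0.0015848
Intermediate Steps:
h(R) = 2280 + 57*R (h(R) = 57*(40 + R) = 2280 + 57*R)
Y(c, w) = 631 (Y(c, w) = -676 + 1307 = 631)
v = 1/631 ≈ 0.0015848
-v = -1*1/631 = -1/631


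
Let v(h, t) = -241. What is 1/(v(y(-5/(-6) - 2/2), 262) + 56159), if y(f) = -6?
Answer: 1/55918 ≈ 1.7883e-5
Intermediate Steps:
1/(v(y(-5/(-6) - 2/2), 262) + 56159) = 1/(-241 + 56159) = 1/55918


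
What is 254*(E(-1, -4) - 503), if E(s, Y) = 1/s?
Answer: -128016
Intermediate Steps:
254*(E(-1, -4) - 503) = 254*(1/(-1) - 503) = 254*(-1 - 503) = 254*(-504) = -128016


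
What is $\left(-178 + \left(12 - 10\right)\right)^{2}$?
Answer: $30976$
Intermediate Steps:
$\left(-178 + \left(12 - 10\right)\right)^{2} = \left(-178 + 2\right)^{2} = \left(-176\right)^{2} = 30976$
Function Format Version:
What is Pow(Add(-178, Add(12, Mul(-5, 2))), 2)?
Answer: 30976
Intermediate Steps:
Pow(Add(-178, Add(12, Mul(-5, 2))), 2) = Pow(Add(-178, Add(12, -10)), 2) = Pow(Add(-178, 2), 2) = Pow(-176, 2) = 30976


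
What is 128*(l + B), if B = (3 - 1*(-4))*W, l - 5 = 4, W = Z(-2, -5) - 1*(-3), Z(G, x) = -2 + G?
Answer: 256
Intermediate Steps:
W = -1 (W = (-2 - 2) - 1*(-3) = -4 + 3 = -1)
l = 9 (l = 5 + 4 = 9)
B = -7 (B = (3 - 1*(-4))*(-1) = (3 + 4)*(-1) = 7*(-1) = -7)
128*(l + B) = 128*(9 - 7) = 128*2 = 256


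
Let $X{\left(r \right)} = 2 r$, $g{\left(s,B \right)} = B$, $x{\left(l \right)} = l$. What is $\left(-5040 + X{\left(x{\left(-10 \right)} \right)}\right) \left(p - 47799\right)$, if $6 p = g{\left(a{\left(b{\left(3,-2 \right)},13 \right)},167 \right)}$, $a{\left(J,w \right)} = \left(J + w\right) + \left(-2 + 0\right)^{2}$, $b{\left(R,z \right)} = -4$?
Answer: $\frac{725166310}{3} \approx 2.4172 \cdot 10^{8}$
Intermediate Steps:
$a{\left(J,w \right)} = 4 + J + w$ ($a{\left(J,w \right)} = \left(J + w\right) + \left(-2\right)^{2} = \left(J + w\right) + 4 = 4 + J + w$)
$p = \frac{167}{6}$ ($p = \frac{1}{6} \cdot 167 = \frac{167}{6} \approx 27.833$)
$\left(-5040 + X{\left(x{\left(-10 \right)} \right)}\right) \left(p - 47799\right) = \left(-5040 + 2 \left(-10\right)\right) \left(\frac{167}{6} - 47799\right) = \left(-5040 - 20\right) \left(- \frac{286627}{6}\right) = \left(-5060\right) \left(- \frac{286627}{6}\right) = \frac{725166310}{3}$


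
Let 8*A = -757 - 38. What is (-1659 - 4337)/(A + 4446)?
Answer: -47968/34773 ≈ -1.3795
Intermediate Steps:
A = -795/8 (A = (-757 - 38)/8 = (⅛)*(-795) = -795/8 ≈ -99.375)
(-1659 - 4337)/(A + 4446) = (-1659 - 4337)/(-795/8 + 4446) = -5996/34773/8 = -5996*8/34773 = -47968/34773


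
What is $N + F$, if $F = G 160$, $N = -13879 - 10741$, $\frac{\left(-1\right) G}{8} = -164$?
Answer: $185300$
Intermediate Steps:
$G = 1312$ ($G = \left(-8\right) \left(-164\right) = 1312$)
$N = -24620$
$F = 209920$ ($F = 1312 \cdot 160 = 209920$)
$N + F = -24620 + 209920 = 185300$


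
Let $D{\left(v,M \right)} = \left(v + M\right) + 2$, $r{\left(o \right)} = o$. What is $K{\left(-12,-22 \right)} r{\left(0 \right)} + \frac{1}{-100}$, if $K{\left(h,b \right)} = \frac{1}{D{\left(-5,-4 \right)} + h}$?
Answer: $- \frac{1}{100} \approx -0.01$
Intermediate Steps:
$D{\left(v,M \right)} = 2 + M + v$ ($D{\left(v,M \right)} = \left(M + v\right) + 2 = 2 + M + v$)
$K{\left(h,b \right)} = \frac{1}{-7 + h}$ ($K{\left(h,b \right)} = \frac{1}{\left(2 - 4 - 5\right) + h} = \frac{1}{-7 + h}$)
$K{\left(-12,-22 \right)} r{\left(0 \right)} + \frac{1}{-100} = \frac{1}{-7 - 12} \cdot 0 + \frac{1}{-100} = \frac{1}{-19} \cdot 0 - \frac{1}{100} = \left(- \frac{1}{19}\right) 0 - \frac{1}{100} = 0 - \frac{1}{100} = - \frac{1}{100}$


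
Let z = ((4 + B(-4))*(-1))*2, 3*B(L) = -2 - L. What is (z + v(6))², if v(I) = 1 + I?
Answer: 49/9 ≈ 5.4444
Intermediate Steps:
B(L) = -⅔ - L/3 (B(L) = (-2 - L)/3 = -⅔ - L/3)
z = -28/3 (z = ((4 + (-⅔ - ⅓*(-4)))*(-1))*2 = ((4 + (-⅔ + 4/3))*(-1))*2 = ((4 + ⅔)*(-1))*2 = ((14/3)*(-1))*2 = -14/3*2 = -28/3 ≈ -9.3333)
(z + v(6))² = (-28/3 + (1 + 6))² = (-28/3 + 7)² = (-7/3)² = 49/9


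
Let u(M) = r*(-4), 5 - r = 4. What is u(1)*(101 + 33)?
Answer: -536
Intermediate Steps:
r = 1 (r = 5 - 1*4 = 5 - 4 = 1)
u(M) = -4 (u(M) = 1*(-4) = -4)
u(1)*(101 + 33) = -4*(101 + 33) = -4*134 = -536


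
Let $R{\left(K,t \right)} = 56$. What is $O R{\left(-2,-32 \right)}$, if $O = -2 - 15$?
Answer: $-952$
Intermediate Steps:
$O = -17$ ($O = -2 - 15 = -17$)
$O R{\left(-2,-32 \right)} = \left(-17\right) 56 = -952$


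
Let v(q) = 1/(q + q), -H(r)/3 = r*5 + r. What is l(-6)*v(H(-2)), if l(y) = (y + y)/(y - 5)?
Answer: 1/66 ≈ 0.015152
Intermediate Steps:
l(y) = 2*y/(-5 + y) (l(y) = (2*y)/(-5 + y) = 2*y/(-5 + y))
H(r) = -18*r (H(r) = -3*(r*5 + r) = -3*(5*r + r) = -18*r)
v(q) = 1/(2*q)
l(-6)*v(H(-2)) = (2*(-6)/(-5 - 6))*(1/(2*((-18*(-2))))) = (2*(-6)/(-11))*((½)/36) = (2*(-6)*(-1/11))*((½)*(1/36)) = (12/11)*(1/72) = 1/66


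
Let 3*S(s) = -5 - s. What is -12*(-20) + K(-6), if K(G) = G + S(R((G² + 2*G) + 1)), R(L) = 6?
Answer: 691/3 ≈ 230.33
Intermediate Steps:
S(s) = -5/3 - s/3 (S(s) = (-5 - s)/3 = -5/3 - s/3)
K(G) = -11/3 + G (K(G) = G + (-5/3 - ⅓*6) = G + (-5/3 - 2) = G - 11/3 = -11/3 + G)
-12*(-20) + K(-6) = -12*(-20) + (-11/3 - 6) = 240 - 29/3 = 691/3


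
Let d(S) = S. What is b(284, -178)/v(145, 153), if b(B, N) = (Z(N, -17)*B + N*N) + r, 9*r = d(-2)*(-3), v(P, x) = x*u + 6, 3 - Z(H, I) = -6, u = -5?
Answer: -102722/2277 ≈ -45.113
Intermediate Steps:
Z(H, I) = 9 (Z(H, I) = 3 - 1*(-6) = 3 + 6 = 9)
v(P, x) = 6 - 5*x (v(P, x) = x*(-5) + 6 = -5*x + 6 = 6 - 5*x)
r = 2/3 (r = (-2*(-3))/9 = (1/9)*6 = 2/3 ≈ 0.66667)
b(B, N) = 2/3 + N**2 + 9*B (b(B, N) = (9*B + N*N) + 2/3 = (9*B + N**2) + 2/3 = (N**2 + 9*B) + 2/3 = 2/3 + N**2 + 9*B)
b(284, -178)/v(145, 153) = (2/3 + (-178)**2 + 9*284)/(6 - 5*153) = (2/3 + 31684 + 2556)/(6 - 765) = (102722/3)/(-759) = (102722/3)*(-1/759) = -102722/2277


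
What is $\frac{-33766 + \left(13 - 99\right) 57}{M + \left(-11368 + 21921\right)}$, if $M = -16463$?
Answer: $\frac{19334}{2955} \approx 6.5428$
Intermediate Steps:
$\frac{-33766 + \left(13 - 99\right) 57}{M + \left(-11368 + 21921\right)} = \frac{-33766 + \left(13 - 99\right) 57}{-16463 + \left(-11368 + 21921\right)} = \frac{-33766 - 4902}{-16463 + 10553} = \frac{-33766 - 4902}{-5910} = \left(-38668\right) \left(- \frac{1}{5910}\right) = \frac{19334}{2955}$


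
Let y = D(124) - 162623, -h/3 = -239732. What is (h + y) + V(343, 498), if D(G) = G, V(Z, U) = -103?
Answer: 556594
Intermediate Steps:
h = 719196 (h = -3*(-239732) = 719196)
y = -162499 (y = 124 - 162623 = -162499)
(h + y) + V(343, 498) = (719196 - 162499) - 103 = 556697 - 103 = 556594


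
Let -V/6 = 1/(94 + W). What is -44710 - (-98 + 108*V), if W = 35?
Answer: -1918100/43 ≈ -44607.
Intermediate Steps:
V = -2/43 (V = -6/(94 + 35) = -6/129 = -6*1/129 = -2/43 ≈ -0.046512)
-44710 - (-98 + 108*V) = -44710 - (-98 + 108*(-2/43)) = -44710 - (-98 - 216/43) = -44710 - 1*(-4430/43) = -44710 + 4430/43 = -1918100/43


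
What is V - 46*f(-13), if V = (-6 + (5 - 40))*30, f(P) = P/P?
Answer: -1276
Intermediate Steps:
f(P) = 1
V = -1230 (V = (-6 - 35)*30 = -41*30 = -1230)
V - 46*f(-13) = -1230 - 46 = -1276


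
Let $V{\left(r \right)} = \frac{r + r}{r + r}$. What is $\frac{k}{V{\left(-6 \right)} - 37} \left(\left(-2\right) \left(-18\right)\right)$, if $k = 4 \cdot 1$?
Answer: $-4$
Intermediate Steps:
$V{\left(r \right)} = 1$ ($V{\left(r \right)} = \frac{2 r}{2 r} = 2 r \frac{1}{2 r} = 1$)
$k = 4$
$\frac{k}{V{\left(-6 \right)} - 37} \left(\left(-2\right) \left(-18\right)\right) = \frac{1}{1 - 37} \cdot 4 \left(\left(-2\right) \left(-18\right)\right) = \frac{1}{-36} \cdot 4 \cdot 36 = \left(- \frac{1}{36}\right) 4 \cdot 36 = \left(- \frac{1}{9}\right) 36 = -4$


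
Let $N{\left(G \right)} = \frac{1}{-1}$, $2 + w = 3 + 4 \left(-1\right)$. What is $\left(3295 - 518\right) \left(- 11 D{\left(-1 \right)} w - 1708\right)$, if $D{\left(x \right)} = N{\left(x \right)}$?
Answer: $-4834757$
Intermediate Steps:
$w = -3$ ($w = -2 + \left(3 + 4 \left(-1\right)\right) = -2 + \left(3 - 4\right) = -2 - 1 = -3$)
$N{\left(G \right)} = -1$
$D{\left(x \right)} = -1$
$\left(3295 - 518\right) \left(- 11 D{\left(-1 \right)} w - 1708\right) = \left(3295 - 518\right) \left(\left(-11\right) \left(-1\right) \left(-3\right) - 1708\right) = 2777 \left(11 \left(-3\right) - 1708\right) = 2777 \left(-33 - 1708\right) = 2777 \left(-1741\right) = -4834757$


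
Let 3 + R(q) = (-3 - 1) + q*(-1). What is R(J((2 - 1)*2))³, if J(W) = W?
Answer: -729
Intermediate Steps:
R(q) = -7 - q (R(q) = -3 + ((-3 - 1) + q*(-1)) = -3 + (-4 - q) = -7 - q)
R(J((2 - 1)*2))³ = (-7 - (2 - 1)*2)³ = (-7 - 2)³ = (-9)³ = -729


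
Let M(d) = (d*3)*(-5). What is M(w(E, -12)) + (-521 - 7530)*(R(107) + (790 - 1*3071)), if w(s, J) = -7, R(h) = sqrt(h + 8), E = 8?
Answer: 18364436 - 8051*sqrt(115) ≈ 1.8278e+7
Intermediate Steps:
R(h) = sqrt(8 + h)
M(d) = -15*d (M(d) = (3*d)*(-5) = -15*d)
M(w(E, -12)) + (-521 - 7530)*(R(107) + (790 - 1*3071)) = -15*(-7) + (-521 - 7530)*(sqrt(8 + 107) + (790 - 1*3071)) = 105 - 8051*(sqrt(115) + (790 - 3071)) = 105 - 8051*(sqrt(115) - 2281) = 105 - 8051*(-2281 + sqrt(115)) = 105 + (18364331 - 8051*sqrt(115)) = 18364436 - 8051*sqrt(115)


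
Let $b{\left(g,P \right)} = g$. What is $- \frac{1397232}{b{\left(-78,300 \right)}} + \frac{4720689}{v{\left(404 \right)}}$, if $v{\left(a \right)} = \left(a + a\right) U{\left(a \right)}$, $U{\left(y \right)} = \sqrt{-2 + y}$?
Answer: $\frac{232872}{13} + \frac{1573563 \sqrt{402}}{108272} \approx 18205.0$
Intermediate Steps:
$v{\left(a \right)} = 2 a \sqrt{-2 + a}$ ($v{\left(a \right)} = \left(a + a\right) \sqrt{-2 + a} = 2 a \sqrt{-2 + a}$)
$- \frac{1397232}{b{\left(-78,300 \right)}} + \frac{4720689}{v{\left(404 \right)}} = - \frac{1397232}{-78} + \frac{4720689}{2 \cdot 404 \sqrt{-2 + 404}} = \left(-1397232\right) \left(- \frac{1}{78}\right) + \frac{4720689}{2 \cdot 404 \sqrt{402}} = \frac{232872}{13} + \frac{4720689}{808 \sqrt{402}} = \frac{232872}{13} + 4720689 \frac{\sqrt{402}}{324816} = \frac{232872}{13} + \frac{1573563 \sqrt{402}}{108272}$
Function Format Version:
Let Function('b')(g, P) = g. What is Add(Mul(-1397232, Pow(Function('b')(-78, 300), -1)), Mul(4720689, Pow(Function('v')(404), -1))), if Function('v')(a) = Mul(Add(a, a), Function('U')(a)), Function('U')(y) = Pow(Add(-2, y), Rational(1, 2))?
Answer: Add(Rational(232872, 13), Mul(Rational(1573563, 108272), Pow(402, Rational(1, 2)))) ≈ 18205.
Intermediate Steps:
Function('v')(a) = Mul(2, a, Pow(Add(-2, a), Rational(1, 2))) (Function('v')(a) = Mul(Add(a, a), Pow(Add(-2, a), Rational(1, 2))) = Mul(Mul(2, a), Pow(Add(-2, a), Rational(1, 2))) = Mul(2, a, Pow(Add(-2, a), Rational(1, 2))))
Add(Mul(-1397232, Pow(Function('b')(-78, 300), -1)), Mul(4720689, Pow(Function('v')(404), -1))) = Add(Mul(-1397232, Pow(-78, -1)), Mul(4720689, Pow(Mul(2, 404, Pow(Add(-2, 404), Rational(1, 2))), -1))) = Add(Mul(-1397232, Rational(-1, 78)), Mul(4720689, Pow(Mul(2, 404, Pow(402, Rational(1, 2))), -1))) = Add(Rational(232872, 13), Mul(4720689, Pow(Mul(808, Pow(402, Rational(1, 2))), -1))) = Add(Rational(232872, 13), Mul(4720689, Mul(Rational(1, 324816), Pow(402, Rational(1, 2))))) = Add(Rational(232872, 13), Mul(Rational(1573563, 108272), Pow(402, Rational(1, 2))))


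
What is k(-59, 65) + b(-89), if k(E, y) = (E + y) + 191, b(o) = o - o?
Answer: 197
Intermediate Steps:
b(o) = 0
k(E, y) = 191 + E + y
k(-59, 65) + b(-89) = (191 - 59 + 65) + 0 = 197 + 0 = 197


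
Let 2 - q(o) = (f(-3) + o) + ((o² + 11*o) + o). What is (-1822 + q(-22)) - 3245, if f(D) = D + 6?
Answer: -5266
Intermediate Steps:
f(D) = 6 + D
q(o) = -1 - o² - 13*o (q(o) = 2 - (((6 - 3) + o) + ((o² + 11*o) + o)) = 2 - ((3 + o) + (o² + 12*o)) = 2 - (3 + o² + 13*o) = 2 + (-3 - o² - 13*o) = -1 - o² - 13*o)
(-1822 + q(-22)) - 3245 = (-1822 + (-1 - 1*(-22)² - 13*(-22))) - 3245 = (-1822 + (-1 - 1*484 + 286)) - 3245 = (-1822 + (-1 - 484 + 286)) - 3245 = (-1822 - 199) - 3245 = -2021 - 3245 = -5266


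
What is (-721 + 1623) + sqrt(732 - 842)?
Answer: 902 + I*sqrt(110) ≈ 902.0 + 10.488*I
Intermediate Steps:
(-721 + 1623) + sqrt(732 - 842) = 902 + sqrt(-110) = 902 + I*sqrt(110)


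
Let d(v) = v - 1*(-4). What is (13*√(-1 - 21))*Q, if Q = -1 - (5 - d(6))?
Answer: 52*I*√22 ≈ 243.9*I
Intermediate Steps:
d(v) = 4 + v (d(v) = v + 4 = 4 + v)
Q = 4 (Q = -1 - (5 - (4 + 6)) = -1 - (5 - 1*10) = -1 - (5 - 10) = -1 - 1*(-5) = -1 + 5 = 4)
(13*√(-1 - 21))*Q = (13*√(-1 - 21))*4 = (13*√(-22))*4 = (13*(I*√22))*4 = (13*I*√22)*4 = 52*I*√22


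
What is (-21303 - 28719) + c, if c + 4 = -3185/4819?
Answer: -241078479/4819 ≈ -50027.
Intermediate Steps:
c = -22461/4819 (c = -4 - 3185/4819 = -22461/4819 ≈ -4.6609)
(-21303 - 28719) + c = (-21303 - 28719) - 22461/4819 = -50022 - 22461/4819 = -241078479/4819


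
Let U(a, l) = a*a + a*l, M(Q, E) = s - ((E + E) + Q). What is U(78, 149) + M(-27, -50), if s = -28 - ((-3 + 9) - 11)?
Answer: 17810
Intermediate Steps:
s = -23 (s = -28 - (6 - 11) = -28 - 1*(-5) = -28 + 5 = -23)
M(Q, E) = -23 - Q - 2*E (M(Q, E) = -23 - ((E + E) + Q) = -23 - (2*E + Q) = -23 - (Q + 2*E) = -23 + (-Q - 2*E) = -23 - Q - 2*E)
U(a, l) = a² + a*l
U(78, 149) + M(-27, -50) = 78*(78 + 149) + (-23 - 1*(-27) - 2*(-50)) = 78*227 + (-23 + 27 + 100) = 17706 + 104 = 17810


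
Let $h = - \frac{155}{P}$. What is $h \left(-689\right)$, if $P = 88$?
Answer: $\frac{106795}{88} \approx 1213.6$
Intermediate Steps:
$h = - \frac{155}{88} \approx -1.7614$
$h \left(-689\right) = \left(- \frac{155}{88}\right) \left(-689\right) = \frac{106795}{88}$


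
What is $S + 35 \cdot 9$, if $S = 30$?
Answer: $345$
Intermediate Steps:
$S + 35 \cdot 9 = 30 + 35 \cdot 9 = 30 + 315 = 345$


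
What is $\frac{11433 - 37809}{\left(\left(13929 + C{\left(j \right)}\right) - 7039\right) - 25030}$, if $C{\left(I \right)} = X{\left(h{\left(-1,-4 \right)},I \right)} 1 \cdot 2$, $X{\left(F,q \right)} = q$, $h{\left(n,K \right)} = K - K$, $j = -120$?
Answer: $\frac{6594}{4595} \approx 1.435$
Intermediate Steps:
$h{\left(n,K \right)} = 0$
$C{\left(I \right)} = 2 I$ ($C{\left(I \right)} = I 1 \cdot 2 = I 2 = 2 I$)
$\frac{11433 - 37809}{\left(\left(13929 + C{\left(j \right)}\right) - 7039\right) - 25030} = \frac{11433 - 37809}{\left(\left(13929 + 2 \left(-120\right)\right) - 7039\right) - 25030} = - \frac{26376}{\left(\left(13929 - 240\right) - 7039\right) - 25030} = - \frac{26376}{\left(13689 - 7039\right) - 25030} = - \frac{26376}{6650 - 25030} = - \frac{26376}{-18380} = \left(-26376\right) \left(- \frac{1}{18380}\right) = \frac{6594}{4595}$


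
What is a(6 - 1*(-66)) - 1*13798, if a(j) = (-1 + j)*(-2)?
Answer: -13940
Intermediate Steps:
a(j) = 2 - 2*j
a(6 - 1*(-66)) - 1*13798 = (2 - 2*(6 - 1*(-66))) - 1*13798 = (2 - 2*(6 + 66)) - 13798 = (2 - 2*72) - 13798 = (2 - 144) - 13798 = -142 - 13798 = -13940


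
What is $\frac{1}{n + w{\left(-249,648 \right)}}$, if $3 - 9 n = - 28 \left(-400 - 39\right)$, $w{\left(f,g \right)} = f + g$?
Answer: $- \frac{9}{8698} \approx -0.0010347$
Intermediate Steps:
$n = - \frac{12289}{9}$ ($n = \frac{1}{3} - \frac{\left(-28\right) \left(-400 - 39\right)}{9} = \frac{1}{3} - \frac{\left(-28\right) \left(-439\right)}{9} = \frac{1}{3} - \frac{12292}{9} = - \frac{12289}{9} \approx -1365.4$)
$\frac{1}{n + w{\left(-249,648 \right)}} = \frac{1}{- \frac{12289}{9} + \left(-249 + 648\right)} = \frac{1}{- \frac{12289}{9} + 399} = \frac{1}{- \frac{8698}{9}} = - \frac{9}{8698}$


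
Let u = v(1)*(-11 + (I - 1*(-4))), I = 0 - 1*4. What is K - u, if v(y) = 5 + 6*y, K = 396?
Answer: 517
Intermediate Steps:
I = -4 (I = 0 - 4 = -4)
u = -121 (u = (5 + 6*1)*(-11 + (-4 - 1*(-4))) = (5 + 6)*(-11 + (-4 + 4)) = 11*(-11 + 0) = 11*(-11) = -121)
K - u = 396 - 1*(-121) = 396 + 121 = 517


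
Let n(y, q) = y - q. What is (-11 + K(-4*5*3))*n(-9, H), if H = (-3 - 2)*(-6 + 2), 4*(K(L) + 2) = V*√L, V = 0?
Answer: 377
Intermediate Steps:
K(L) = -2 (K(L) = -2 + (0*√L)/4 = -2 + (¼)*0 = -2 + 0 = -2)
H = 20 (H = -5*(-4) = 20)
(-11 + K(-4*5*3))*n(-9, H) = (-11 - 2)*(-9 - 1*20) = -13*(-9 - 20) = -13*(-29) = 377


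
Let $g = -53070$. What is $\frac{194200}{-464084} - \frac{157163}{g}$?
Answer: $\frac{15657659923}{6157234470} \approx 2.543$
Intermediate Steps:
$\frac{194200}{-464084} - \frac{157163}{g} = \frac{194200}{-464084} - \frac{157163}{-53070} = 194200 \left(- \frac{1}{464084}\right) - - \frac{157163}{53070} = - \frac{48550}{116021} + \frac{157163}{53070} = \frac{15657659923}{6157234470}$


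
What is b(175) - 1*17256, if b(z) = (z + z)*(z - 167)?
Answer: -14456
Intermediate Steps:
b(z) = 2*z*(-167 + z) (b(z) = (2*z)*(-167 + z) = 2*z*(-167 + z))
b(175) - 1*17256 = 2*175*(-167 + 175) - 1*17256 = 2*175*8 - 17256 = 2800 - 17256 = -14456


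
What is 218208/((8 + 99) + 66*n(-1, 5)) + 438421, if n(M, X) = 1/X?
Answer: 264582061/601 ≈ 4.4024e+5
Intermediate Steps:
218208/((8 + 99) + 66*n(-1, 5)) + 438421 = 218208/((8 + 99) + 66/5) + 438421 = 218208/(107 + 66*(⅕)) + 438421 = 218208/(107 + 66/5) + 438421 = 218208/(601/5) + 438421 = 218208*(5/601) + 438421 = 1091040/601 + 438421 = 264582061/601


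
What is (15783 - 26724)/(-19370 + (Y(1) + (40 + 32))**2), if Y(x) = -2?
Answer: 10941/14470 ≈ 0.75612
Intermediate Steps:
(15783 - 26724)/(-19370 + (Y(1) + (40 + 32))**2) = (15783 - 26724)/(-19370 + (-2 + (40 + 32))**2) = -10941/(-19370 + (-2 + 72)**2) = -10941/(-19370 + 70**2) = -10941/(-19370 + 4900) = -10941/(-14470) = -10941*(-1/14470) = 10941/14470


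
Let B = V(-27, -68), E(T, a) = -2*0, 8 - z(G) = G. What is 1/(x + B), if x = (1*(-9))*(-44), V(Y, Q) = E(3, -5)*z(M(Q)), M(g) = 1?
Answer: 1/396 ≈ 0.0025253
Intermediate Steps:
z(G) = 8 - G
E(T, a) = 0
V(Y, Q) = 0 (V(Y, Q) = 0*(8 - 1*1) = 0*(8 - 1) = 0*7 = 0)
B = 0
x = 396 (x = -9*(-44) = 396)
1/(x + B) = 1/(396 + 0) = 1/396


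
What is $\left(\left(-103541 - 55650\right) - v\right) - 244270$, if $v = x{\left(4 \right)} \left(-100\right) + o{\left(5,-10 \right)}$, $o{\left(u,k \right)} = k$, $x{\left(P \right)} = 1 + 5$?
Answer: $-402851$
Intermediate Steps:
$x{\left(P \right)} = 6$
$v = -610$ ($v = 6 \left(-100\right) - 10 = -600 - 10 = -610$)
$\left(\left(-103541 - 55650\right) - v\right) - 244270 = \left(\left(-103541 - 55650\right) - -610\right) - 244270 = \left(-159191 + 610\right) - 244270 = -158581 - 244270 = -402851$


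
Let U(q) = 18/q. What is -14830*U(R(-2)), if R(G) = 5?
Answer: -53388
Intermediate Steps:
-14830*U(R(-2)) = -266940/5 = -14830*18/5 = -53388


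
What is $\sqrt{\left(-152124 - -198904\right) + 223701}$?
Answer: $\sqrt{270481} \approx 520.08$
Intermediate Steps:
$\sqrt{\left(-152124 - -198904\right) + 223701} = \sqrt{\left(-152124 + 198904\right) + 223701} = \sqrt{46780 + 223701} = \sqrt{270481}$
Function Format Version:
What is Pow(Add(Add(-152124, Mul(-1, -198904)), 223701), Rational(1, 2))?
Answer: Pow(270481, Rational(1, 2)) ≈ 520.08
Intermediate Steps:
Pow(Add(Add(-152124, Mul(-1, -198904)), 223701), Rational(1, 2)) = Pow(Add(Add(-152124, 198904), 223701), Rational(1, 2)) = Pow(Add(46780, 223701), Rational(1, 2)) = Pow(270481, Rational(1, 2))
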